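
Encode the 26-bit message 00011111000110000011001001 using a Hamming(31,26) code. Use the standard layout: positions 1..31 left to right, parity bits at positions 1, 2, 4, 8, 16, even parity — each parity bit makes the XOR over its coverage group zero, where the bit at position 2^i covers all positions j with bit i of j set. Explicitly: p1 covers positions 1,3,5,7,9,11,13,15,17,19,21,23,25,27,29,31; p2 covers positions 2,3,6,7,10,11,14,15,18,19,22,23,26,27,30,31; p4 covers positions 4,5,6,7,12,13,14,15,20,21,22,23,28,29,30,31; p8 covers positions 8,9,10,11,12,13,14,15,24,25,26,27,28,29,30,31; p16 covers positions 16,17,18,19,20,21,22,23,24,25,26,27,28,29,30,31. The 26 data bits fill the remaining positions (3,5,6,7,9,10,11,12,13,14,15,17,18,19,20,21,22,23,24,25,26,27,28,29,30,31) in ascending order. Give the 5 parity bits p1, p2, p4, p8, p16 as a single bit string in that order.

01000

Place data bits at non-power-of-two positions: b3=0, b5=0, b6=0, b7=1, b9=1, b10=1, b11=1, b12=1, b13=0, b14=0, b15=0, b17=1, b18=1, b19=0, b20=0, b21=0, b22=0, b23=0, b24=1, b25=1, b26=0, b27=0, b28=1, b29=0, b30=0, b31=1.
p1 = XOR of data positions {3,5,7,9,11,13,15,17,19,21,23,25,27,29,31} = 0⊕0⊕1⊕1⊕1⊕0⊕0⊕1⊕0⊕0⊕0⊕1⊕0⊕0⊕1 = 0
p2 = XOR of data positions {3,6,7,10,11,14,15,18,19,22,23,26,27,30,31} = 0⊕0⊕1⊕1⊕1⊕0⊕0⊕1⊕0⊕0⊕0⊕0⊕0⊕0⊕1 = 1
p4 = XOR of data positions {5,6,7,12,13,14,15,20,21,22,23,28,29,30,31} = 0⊕0⊕1⊕1⊕0⊕0⊕0⊕0⊕0⊕0⊕0⊕1⊕0⊕0⊕1 = 0
p8 = XOR of data positions {9,10,11,12,13,14,15,24,25,26,27,28,29,30,31} = 1⊕1⊕1⊕1⊕0⊕0⊕0⊕1⊕1⊕0⊕0⊕1⊕0⊕0⊕1 = 0
p16 = XOR of data positions {17,18,19,20,21,22,23,24,25,26,27,28,29,30,31} = 1⊕1⊕0⊕0⊕0⊕0⊕0⊕1⊕1⊕0⊕0⊕1⊕0⊕0⊕1 = 0
Parity bits p1,p2,p4,p8,p16 = 01000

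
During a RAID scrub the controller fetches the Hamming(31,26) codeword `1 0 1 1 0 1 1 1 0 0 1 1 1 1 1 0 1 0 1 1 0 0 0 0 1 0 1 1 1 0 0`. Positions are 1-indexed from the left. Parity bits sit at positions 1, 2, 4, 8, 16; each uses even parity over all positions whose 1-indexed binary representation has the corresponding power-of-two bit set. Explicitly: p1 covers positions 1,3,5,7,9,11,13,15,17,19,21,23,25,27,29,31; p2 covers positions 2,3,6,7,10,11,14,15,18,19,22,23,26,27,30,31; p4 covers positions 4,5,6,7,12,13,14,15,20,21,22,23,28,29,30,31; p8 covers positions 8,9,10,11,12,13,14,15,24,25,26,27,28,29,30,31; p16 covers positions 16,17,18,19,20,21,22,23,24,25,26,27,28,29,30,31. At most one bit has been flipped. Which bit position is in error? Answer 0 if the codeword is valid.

s1: b1⊕b3⊕b5⊕b7⊕b9⊕b11⊕b13⊕b15⊕b17⊕b19⊕b21⊕b23⊕b25⊕b27⊕b29⊕b31 = 1⊕1⊕0⊕1⊕0⊕1⊕1⊕1⊕1⊕1⊕0⊕0⊕1⊕1⊕1⊕0 = 1
s2: b2⊕b3⊕b6⊕b7⊕b10⊕b11⊕b14⊕b15⊕b18⊕b19⊕b22⊕b23⊕b26⊕b27⊕b30⊕b31 = 0⊕1⊕1⊕1⊕0⊕1⊕1⊕1⊕0⊕1⊕0⊕0⊕0⊕1⊕0⊕0 = 0
s4: b4⊕b5⊕b6⊕b7⊕b12⊕b13⊕b14⊕b15⊕b20⊕b21⊕b22⊕b23⊕b28⊕b29⊕b30⊕b31 = 1⊕0⊕1⊕1⊕1⊕1⊕1⊕1⊕1⊕0⊕0⊕0⊕1⊕1⊕0⊕0 = 0
s8: b8⊕b9⊕b10⊕b11⊕b12⊕b13⊕b14⊕b15⊕b24⊕b25⊕b26⊕b27⊕b28⊕b29⊕b30⊕b31 = 1⊕0⊕0⊕1⊕1⊕1⊕1⊕1⊕0⊕1⊕0⊕1⊕1⊕1⊕0⊕0 = 0
s16: b16⊕b17⊕b18⊕b19⊕b20⊕b21⊕b22⊕b23⊕b24⊕b25⊕b26⊕b27⊕b28⊕b29⊕b30⊕b31 = 0⊕1⊕0⊕1⊕1⊕0⊕0⊕0⊕0⊕1⊕0⊕1⊕1⊕1⊕0⊕0 = 1
Syndrome (s16...s1) = 10001 → position 17.

17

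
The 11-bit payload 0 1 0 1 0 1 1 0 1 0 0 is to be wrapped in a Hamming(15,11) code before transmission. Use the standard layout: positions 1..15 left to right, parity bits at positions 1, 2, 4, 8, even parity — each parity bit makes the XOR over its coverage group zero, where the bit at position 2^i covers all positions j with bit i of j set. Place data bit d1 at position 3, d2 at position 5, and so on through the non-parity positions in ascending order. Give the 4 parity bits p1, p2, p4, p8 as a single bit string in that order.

0111

Place data bits at non-power-of-two positions: b3=0, b5=1, b6=0, b7=1, b9=0, b10=1, b11=1, b12=0, b13=1, b14=0, b15=0.
p1 = XOR of data positions {3,5,7,9,11,13,15} = 0⊕1⊕1⊕0⊕1⊕1⊕0 = 0
p2 = XOR of data positions {3,6,7,10,11,14,15} = 0⊕0⊕1⊕1⊕1⊕0⊕0 = 1
p4 = XOR of data positions {5,6,7,12,13,14,15} = 1⊕0⊕1⊕0⊕1⊕0⊕0 = 1
p8 = XOR of data positions {9,10,11,12,13,14,15} = 0⊕1⊕1⊕0⊕1⊕0⊕0 = 1
Parity bits p1,p2,p4,p8 = 0111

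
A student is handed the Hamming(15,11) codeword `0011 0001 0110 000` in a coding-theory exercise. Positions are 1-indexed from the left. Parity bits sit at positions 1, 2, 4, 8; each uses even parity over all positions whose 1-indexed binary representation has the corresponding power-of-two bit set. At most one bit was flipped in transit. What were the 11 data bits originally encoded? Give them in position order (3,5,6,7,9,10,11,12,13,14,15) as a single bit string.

10000110010

s1: b1⊕b3⊕b5⊕b7⊕b9⊕b11⊕b13⊕b15 = 0⊕1⊕0⊕0⊕0⊕1⊕0⊕0 = 0
s2: b2⊕b3⊕b6⊕b7⊕b10⊕b11⊕b14⊕b15 = 0⊕1⊕0⊕0⊕1⊕1⊕0⊕0 = 1
s4: b4⊕b5⊕b6⊕b7⊕b12⊕b13⊕b14⊕b15 = 1⊕0⊕0⊕0⊕0⊕0⊕0⊕0 = 1
s8: b8⊕b9⊕b10⊕b11⊕b12⊕b13⊕b14⊕b15 = 1⊕0⊕1⊕1⊕0⊕0⊕0⊕0 = 1
Syndrome (s8...s1) = 1110 → position 14.
Flip bit 14: corrected codeword = 001100010110010
Data bits at positions 3,5,6,7,9,10,11,12,13,14,15: 10000110010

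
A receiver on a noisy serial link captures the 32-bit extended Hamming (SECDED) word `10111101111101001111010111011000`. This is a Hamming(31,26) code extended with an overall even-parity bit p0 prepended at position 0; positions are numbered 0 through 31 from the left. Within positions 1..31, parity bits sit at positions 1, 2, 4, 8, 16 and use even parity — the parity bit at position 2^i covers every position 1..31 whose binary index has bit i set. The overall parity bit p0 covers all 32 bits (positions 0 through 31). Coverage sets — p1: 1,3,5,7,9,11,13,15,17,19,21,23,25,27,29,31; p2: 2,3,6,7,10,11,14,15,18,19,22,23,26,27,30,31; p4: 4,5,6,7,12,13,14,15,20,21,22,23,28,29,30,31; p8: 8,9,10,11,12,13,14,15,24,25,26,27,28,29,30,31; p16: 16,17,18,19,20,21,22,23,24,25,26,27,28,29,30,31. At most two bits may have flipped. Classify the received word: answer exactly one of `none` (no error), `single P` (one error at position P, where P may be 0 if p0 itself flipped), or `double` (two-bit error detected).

single 14

s1: b1⊕b3⊕b5⊕b7⊕b9⊕b11⊕b13⊕b15⊕b17⊕b19⊕b21⊕b23⊕b25⊕b27⊕b29⊕b31 = 0⊕1⊕1⊕1⊕1⊕1⊕1⊕0⊕1⊕1⊕1⊕1⊕1⊕1⊕0⊕0 = 0
s2: b2⊕b3⊕b6⊕b7⊕b10⊕b11⊕b14⊕b15⊕b18⊕b19⊕b22⊕b23⊕b26⊕b27⊕b30⊕b31 = 1⊕1⊕0⊕1⊕1⊕1⊕0⊕0⊕1⊕1⊕0⊕1⊕0⊕1⊕0⊕0 = 1
s4: b4⊕b5⊕b6⊕b7⊕b12⊕b13⊕b14⊕b15⊕b20⊕b21⊕b22⊕b23⊕b28⊕b29⊕b30⊕b31 = 1⊕1⊕0⊕1⊕0⊕1⊕0⊕0⊕0⊕1⊕0⊕1⊕1⊕0⊕0⊕0 = 1
s8: b8⊕b9⊕b10⊕b11⊕b12⊕b13⊕b14⊕b15⊕b24⊕b25⊕b26⊕b27⊕b28⊕b29⊕b30⊕b31 = 1⊕1⊕1⊕1⊕0⊕1⊕0⊕0⊕1⊕1⊕0⊕1⊕1⊕0⊕0⊕0 = 1
s16: b16⊕b17⊕b18⊕b19⊕b20⊕b21⊕b22⊕b23⊕b24⊕b25⊕b26⊕b27⊕b28⊕b29⊕b30⊕b31 = 1⊕1⊕1⊕1⊕0⊕1⊕0⊕1⊕1⊕1⊕0⊕1⊕1⊕0⊕0⊕0 = 0
Syndrome (s16...s1) = 01110 → position 14.
Overall parity (XOR of all 32 bits, including p0): 1⊕0⊕1⊕1⊕1⊕1⊕0⊕1⊕1⊕1⊕1⊕1⊕0⊕1⊕0⊕0⊕1⊕1⊕1⊕1⊕0⊕1⊕0⊕1⊕1⊕1⊕0⊕1⊕1⊕0⊕0⊕0 = 1
Overall=1, syndrome position=14 → single-bit error at position 14.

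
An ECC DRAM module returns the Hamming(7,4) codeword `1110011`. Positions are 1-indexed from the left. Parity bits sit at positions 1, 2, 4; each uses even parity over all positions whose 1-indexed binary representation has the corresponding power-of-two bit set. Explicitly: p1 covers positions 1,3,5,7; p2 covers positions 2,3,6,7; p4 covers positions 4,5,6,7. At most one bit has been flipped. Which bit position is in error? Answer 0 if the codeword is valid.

1

s1: b1⊕b3⊕b5⊕b7 = 1⊕1⊕0⊕1 = 1
s2: b2⊕b3⊕b6⊕b7 = 1⊕1⊕1⊕1 = 0
s4: b4⊕b5⊕b6⊕b7 = 0⊕0⊕1⊕1 = 0
Syndrome (s4...s1) = 001 → position 1.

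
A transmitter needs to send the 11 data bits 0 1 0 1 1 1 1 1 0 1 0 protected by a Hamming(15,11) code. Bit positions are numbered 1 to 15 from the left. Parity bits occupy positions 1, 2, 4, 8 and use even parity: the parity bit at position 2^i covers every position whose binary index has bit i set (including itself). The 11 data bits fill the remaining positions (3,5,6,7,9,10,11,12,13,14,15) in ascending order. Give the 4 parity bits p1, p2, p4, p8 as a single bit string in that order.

Place data bits at non-power-of-two positions: b3=0, b5=1, b6=0, b7=1, b9=1, b10=1, b11=1, b12=1, b13=0, b14=1, b15=0.
p1 = XOR of data positions {3,5,7,9,11,13,15} = 0⊕1⊕1⊕1⊕1⊕0⊕0 = 0
p2 = XOR of data positions {3,6,7,10,11,14,15} = 0⊕0⊕1⊕1⊕1⊕1⊕0 = 0
p4 = XOR of data positions {5,6,7,12,13,14,15} = 1⊕0⊕1⊕1⊕0⊕1⊕0 = 0
p8 = XOR of data positions {9,10,11,12,13,14,15} = 1⊕1⊕1⊕1⊕0⊕1⊕0 = 1
Parity bits p1,p2,p4,p8 = 0001

0001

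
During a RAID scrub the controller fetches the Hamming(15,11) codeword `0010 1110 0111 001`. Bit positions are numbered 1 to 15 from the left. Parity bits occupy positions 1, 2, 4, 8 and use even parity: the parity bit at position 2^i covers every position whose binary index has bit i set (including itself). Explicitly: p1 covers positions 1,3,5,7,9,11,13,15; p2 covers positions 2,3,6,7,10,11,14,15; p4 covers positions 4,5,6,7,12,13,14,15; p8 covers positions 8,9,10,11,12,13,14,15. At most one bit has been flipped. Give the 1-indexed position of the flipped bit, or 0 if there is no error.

5

s1: b1⊕b3⊕b5⊕b7⊕b9⊕b11⊕b13⊕b15 = 0⊕1⊕1⊕1⊕0⊕1⊕0⊕1 = 1
s2: b2⊕b3⊕b6⊕b7⊕b10⊕b11⊕b14⊕b15 = 0⊕1⊕1⊕1⊕1⊕1⊕0⊕1 = 0
s4: b4⊕b5⊕b6⊕b7⊕b12⊕b13⊕b14⊕b15 = 0⊕1⊕1⊕1⊕1⊕0⊕0⊕1 = 1
s8: b8⊕b9⊕b10⊕b11⊕b12⊕b13⊕b14⊕b15 = 0⊕0⊕1⊕1⊕1⊕0⊕0⊕1 = 0
Syndrome (s8...s1) = 0101 → position 5.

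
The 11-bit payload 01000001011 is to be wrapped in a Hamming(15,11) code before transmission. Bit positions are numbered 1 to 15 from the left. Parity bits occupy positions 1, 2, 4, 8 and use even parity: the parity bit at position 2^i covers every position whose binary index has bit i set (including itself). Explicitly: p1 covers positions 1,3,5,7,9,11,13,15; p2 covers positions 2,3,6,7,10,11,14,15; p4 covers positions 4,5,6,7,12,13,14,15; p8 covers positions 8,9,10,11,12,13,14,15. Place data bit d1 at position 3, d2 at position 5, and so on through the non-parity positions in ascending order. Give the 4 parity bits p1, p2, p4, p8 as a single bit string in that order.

0001

Place data bits at non-power-of-two positions: b3=0, b5=1, b6=0, b7=0, b9=0, b10=0, b11=0, b12=1, b13=0, b14=1, b15=1.
p1 = XOR of data positions {3,5,7,9,11,13,15} = 0⊕1⊕0⊕0⊕0⊕0⊕1 = 0
p2 = XOR of data positions {3,6,7,10,11,14,15} = 0⊕0⊕0⊕0⊕0⊕1⊕1 = 0
p4 = XOR of data positions {5,6,7,12,13,14,15} = 1⊕0⊕0⊕1⊕0⊕1⊕1 = 0
p8 = XOR of data positions {9,10,11,12,13,14,15} = 0⊕0⊕0⊕1⊕0⊕1⊕1 = 1
Parity bits p1,p2,p4,p8 = 0001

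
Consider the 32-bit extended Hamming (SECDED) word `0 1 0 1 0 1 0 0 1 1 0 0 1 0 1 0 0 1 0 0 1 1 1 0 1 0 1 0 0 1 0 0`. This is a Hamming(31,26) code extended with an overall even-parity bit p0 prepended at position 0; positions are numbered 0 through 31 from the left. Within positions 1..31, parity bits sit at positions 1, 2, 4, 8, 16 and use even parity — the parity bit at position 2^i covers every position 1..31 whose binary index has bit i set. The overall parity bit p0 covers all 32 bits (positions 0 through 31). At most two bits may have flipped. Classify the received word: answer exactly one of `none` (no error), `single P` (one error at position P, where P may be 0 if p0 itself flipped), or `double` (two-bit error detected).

s1: b1⊕b3⊕b5⊕b7⊕b9⊕b11⊕b13⊕b15⊕b17⊕b19⊕b21⊕b23⊕b25⊕b27⊕b29⊕b31 = 1⊕1⊕1⊕0⊕1⊕0⊕0⊕0⊕1⊕0⊕1⊕0⊕0⊕0⊕1⊕0 = 1
s2: b2⊕b3⊕b6⊕b7⊕b10⊕b11⊕b14⊕b15⊕b18⊕b19⊕b22⊕b23⊕b26⊕b27⊕b30⊕b31 = 0⊕1⊕0⊕0⊕0⊕0⊕1⊕0⊕0⊕0⊕1⊕0⊕1⊕0⊕0⊕0 = 0
s4: b4⊕b5⊕b6⊕b7⊕b12⊕b13⊕b14⊕b15⊕b20⊕b21⊕b22⊕b23⊕b28⊕b29⊕b30⊕b31 = 0⊕1⊕0⊕0⊕1⊕0⊕1⊕0⊕1⊕1⊕1⊕0⊕0⊕1⊕0⊕0 = 1
s8: b8⊕b9⊕b10⊕b11⊕b12⊕b13⊕b14⊕b15⊕b24⊕b25⊕b26⊕b27⊕b28⊕b29⊕b30⊕b31 = 1⊕1⊕0⊕0⊕1⊕0⊕1⊕0⊕1⊕0⊕1⊕0⊕0⊕1⊕0⊕0 = 1
s16: b16⊕b17⊕b18⊕b19⊕b20⊕b21⊕b22⊕b23⊕b24⊕b25⊕b26⊕b27⊕b28⊕b29⊕b30⊕b31 = 0⊕1⊕0⊕0⊕1⊕1⊕1⊕0⊕1⊕0⊕1⊕0⊕0⊕1⊕0⊕0 = 1
Syndrome (s16...s1) = 11101 → position 29.
Overall parity (XOR of all 32 bits, including p0): 0⊕1⊕0⊕1⊕0⊕1⊕0⊕0⊕1⊕1⊕0⊕0⊕1⊕0⊕1⊕0⊕0⊕1⊕0⊕0⊕1⊕1⊕1⊕0⊕1⊕0⊕1⊕0⊕0⊕1⊕0⊕0 = 0
Overall=0, syndrome position=29 → double-bit error detected (uncorrectable).

double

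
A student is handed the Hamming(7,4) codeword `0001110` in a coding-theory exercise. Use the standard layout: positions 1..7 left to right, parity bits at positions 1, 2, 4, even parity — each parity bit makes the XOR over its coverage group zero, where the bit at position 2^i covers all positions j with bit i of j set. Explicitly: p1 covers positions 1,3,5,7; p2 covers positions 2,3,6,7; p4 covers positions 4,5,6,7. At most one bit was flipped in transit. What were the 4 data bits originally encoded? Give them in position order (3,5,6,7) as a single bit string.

0111

s1: b1⊕b3⊕b5⊕b7 = 0⊕0⊕1⊕0 = 1
s2: b2⊕b3⊕b6⊕b7 = 0⊕0⊕1⊕0 = 1
s4: b4⊕b5⊕b6⊕b7 = 1⊕1⊕1⊕0 = 1
Syndrome (s4...s1) = 111 → position 7.
Flip bit 7: corrected codeword = 0001111
Data bits at positions 3,5,6,7: 0111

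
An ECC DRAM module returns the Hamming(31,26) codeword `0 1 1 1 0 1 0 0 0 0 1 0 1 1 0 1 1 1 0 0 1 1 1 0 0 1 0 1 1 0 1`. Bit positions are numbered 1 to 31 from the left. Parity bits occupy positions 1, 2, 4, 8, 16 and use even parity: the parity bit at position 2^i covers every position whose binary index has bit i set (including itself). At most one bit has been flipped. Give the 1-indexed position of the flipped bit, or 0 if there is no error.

8

s1: b1⊕b3⊕b5⊕b7⊕b9⊕b11⊕b13⊕b15⊕b17⊕b19⊕b21⊕b23⊕b25⊕b27⊕b29⊕b31 = 0⊕1⊕0⊕0⊕0⊕1⊕1⊕0⊕1⊕0⊕1⊕1⊕0⊕0⊕1⊕1 = 0
s2: b2⊕b3⊕b6⊕b7⊕b10⊕b11⊕b14⊕b15⊕b18⊕b19⊕b22⊕b23⊕b26⊕b27⊕b30⊕b31 = 1⊕1⊕1⊕0⊕0⊕1⊕1⊕0⊕1⊕0⊕1⊕1⊕1⊕0⊕0⊕1 = 0
s4: b4⊕b5⊕b6⊕b7⊕b12⊕b13⊕b14⊕b15⊕b20⊕b21⊕b22⊕b23⊕b28⊕b29⊕b30⊕b31 = 1⊕0⊕1⊕0⊕0⊕1⊕1⊕0⊕0⊕1⊕1⊕1⊕1⊕1⊕0⊕1 = 0
s8: b8⊕b9⊕b10⊕b11⊕b12⊕b13⊕b14⊕b15⊕b24⊕b25⊕b26⊕b27⊕b28⊕b29⊕b30⊕b31 = 0⊕0⊕0⊕1⊕0⊕1⊕1⊕0⊕0⊕0⊕1⊕0⊕1⊕1⊕0⊕1 = 1
s16: b16⊕b17⊕b18⊕b19⊕b20⊕b21⊕b22⊕b23⊕b24⊕b25⊕b26⊕b27⊕b28⊕b29⊕b30⊕b31 = 1⊕1⊕1⊕0⊕0⊕1⊕1⊕1⊕0⊕0⊕1⊕0⊕1⊕1⊕0⊕1 = 0
Syndrome (s16...s1) = 01000 → position 8.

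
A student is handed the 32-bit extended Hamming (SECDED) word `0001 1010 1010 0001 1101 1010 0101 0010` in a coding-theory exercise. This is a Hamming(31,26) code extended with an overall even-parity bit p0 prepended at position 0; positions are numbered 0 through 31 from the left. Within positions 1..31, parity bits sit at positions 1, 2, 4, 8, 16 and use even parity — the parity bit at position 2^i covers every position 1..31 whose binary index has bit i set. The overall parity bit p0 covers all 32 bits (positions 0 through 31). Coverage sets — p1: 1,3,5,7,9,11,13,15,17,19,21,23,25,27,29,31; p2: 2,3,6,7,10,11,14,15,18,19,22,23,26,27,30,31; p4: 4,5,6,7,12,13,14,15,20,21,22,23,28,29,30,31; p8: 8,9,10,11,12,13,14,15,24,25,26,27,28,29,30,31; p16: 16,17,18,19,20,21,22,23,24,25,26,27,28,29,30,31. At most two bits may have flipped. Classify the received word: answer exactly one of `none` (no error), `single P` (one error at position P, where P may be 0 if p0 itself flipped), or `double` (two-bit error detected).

s1: b1⊕b3⊕b5⊕b7⊕b9⊕b11⊕b13⊕b15⊕b17⊕b19⊕b21⊕b23⊕b25⊕b27⊕b29⊕b31 = 0⊕1⊕0⊕0⊕0⊕0⊕0⊕1⊕1⊕1⊕0⊕0⊕1⊕1⊕0⊕0 = 0
s2: b2⊕b3⊕b6⊕b7⊕b10⊕b11⊕b14⊕b15⊕b18⊕b19⊕b22⊕b23⊕b26⊕b27⊕b30⊕b31 = 0⊕1⊕1⊕0⊕1⊕0⊕0⊕1⊕0⊕1⊕1⊕0⊕0⊕1⊕1⊕0 = 0
s4: b4⊕b5⊕b6⊕b7⊕b12⊕b13⊕b14⊕b15⊕b20⊕b21⊕b22⊕b23⊕b28⊕b29⊕b30⊕b31 = 1⊕0⊕1⊕0⊕0⊕0⊕0⊕1⊕1⊕0⊕1⊕0⊕0⊕0⊕1⊕0 = 0
s8: b8⊕b9⊕b10⊕b11⊕b12⊕b13⊕b14⊕b15⊕b24⊕b25⊕b26⊕b27⊕b28⊕b29⊕b30⊕b31 = 1⊕0⊕1⊕0⊕0⊕0⊕0⊕1⊕0⊕1⊕0⊕1⊕0⊕0⊕1⊕0 = 0
s16: b16⊕b17⊕b18⊕b19⊕b20⊕b21⊕b22⊕b23⊕b24⊕b25⊕b26⊕b27⊕b28⊕b29⊕b30⊕b31 = 1⊕1⊕0⊕1⊕1⊕0⊕1⊕0⊕0⊕1⊕0⊕1⊕0⊕0⊕1⊕0 = 0
Syndrome (s16...s1) = 00000 → position 0 (no error).
Overall parity (XOR of all 32 bits, including p0): 0⊕0⊕0⊕1⊕1⊕0⊕1⊕0⊕1⊕0⊕1⊕0⊕0⊕0⊕0⊕1⊕1⊕1⊕0⊕1⊕1⊕0⊕1⊕0⊕0⊕1⊕0⊕1⊕0⊕0⊕1⊕0 = 0
Overall=0, syndrome position=0 → no error.

none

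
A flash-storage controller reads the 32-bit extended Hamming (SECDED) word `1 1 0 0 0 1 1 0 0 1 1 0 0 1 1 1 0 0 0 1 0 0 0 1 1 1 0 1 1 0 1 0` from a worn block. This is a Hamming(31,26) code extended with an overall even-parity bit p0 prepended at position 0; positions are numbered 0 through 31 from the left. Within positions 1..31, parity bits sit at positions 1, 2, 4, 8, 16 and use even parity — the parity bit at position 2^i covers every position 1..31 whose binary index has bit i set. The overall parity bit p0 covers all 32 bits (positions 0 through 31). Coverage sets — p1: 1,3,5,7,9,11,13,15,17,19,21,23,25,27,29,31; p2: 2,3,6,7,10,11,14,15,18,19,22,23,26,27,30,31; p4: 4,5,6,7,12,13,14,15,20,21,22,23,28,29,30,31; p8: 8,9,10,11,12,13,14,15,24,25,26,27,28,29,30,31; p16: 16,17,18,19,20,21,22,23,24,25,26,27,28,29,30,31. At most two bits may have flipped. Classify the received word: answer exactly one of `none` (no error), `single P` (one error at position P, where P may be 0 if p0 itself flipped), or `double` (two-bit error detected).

double

s1: b1⊕b3⊕b5⊕b7⊕b9⊕b11⊕b13⊕b15⊕b17⊕b19⊕b21⊕b23⊕b25⊕b27⊕b29⊕b31 = 1⊕0⊕1⊕0⊕1⊕0⊕1⊕1⊕0⊕1⊕0⊕1⊕1⊕1⊕0⊕0 = 1
s2: b2⊕b3⊕b6⊕b7⊕b10⊕b11⊕b14⊕b15⊕b18⊕b19⊕b22⊕b23⊕b26⊕b27⊕b30⊕b31 = 0⊕0⊕1⊕0⊕1⊕0⊕1⊕1⊕0⊕1⊕0⊕1⊕0⊕1⊕1⊕0 = 0
s4: b4⊕b5⊕b6⊕b7⊕b12⊕b13⊕b14⊕b15⊕b20⊕b21⊕b22⊕b23⊕b28⊕b29⊕b30⊕b31 = 0⊕1⊕1⊕0⊕0⊕1⊕1⊕1⊕0⊕0⊕0⊕1⊕1⊕0⊕1⊕0 = 0
s8: b8⊕b9⊕b10⊕b11⊕b12⊕b13⊕b14⊕b15⊕b24⊕b25⊕b26⊕b27⊕b28⊕b29⊕b30⊕b31 = 0⊕1⊕1⊕0⊕0⊕1⊕1⊕1⊕1⊕1⊕0⊕1⊕1⊕0⊕1⊕0 = 0
s16: b16⊕b17⊕b18⊕b19⊕b20⊕b21⊕b22⊕b23⊕b24⊕b25⊕b26⊕b27⊕b28⊕b29⊕b30⊕b31 = 0⊕0⊕0⊕1⊕0⊕0⊕0⊕1⊕1⊕1⊕0⊕1⊕1⊕0⊕1⊕0 = 1
Syndrome (s16...s1) = 10001 → position 17.
Overall parity (XOR of all 32 bits, including p0): 1⊕1⊕0⊕0⊕0⊕1⊕1⊕0⊕0⊕1⊕1⊕0⊕0⊕1⊕1⊕1⊕0⊕0⊕0⊕1⊕0⊕0⊕0⊕1⊕1⊕1⊕0⊕1⊕1⊕0⊕1⊕0 = 0
Overall=0, syndrome position=17 → double-bit error detected (uncorrectable).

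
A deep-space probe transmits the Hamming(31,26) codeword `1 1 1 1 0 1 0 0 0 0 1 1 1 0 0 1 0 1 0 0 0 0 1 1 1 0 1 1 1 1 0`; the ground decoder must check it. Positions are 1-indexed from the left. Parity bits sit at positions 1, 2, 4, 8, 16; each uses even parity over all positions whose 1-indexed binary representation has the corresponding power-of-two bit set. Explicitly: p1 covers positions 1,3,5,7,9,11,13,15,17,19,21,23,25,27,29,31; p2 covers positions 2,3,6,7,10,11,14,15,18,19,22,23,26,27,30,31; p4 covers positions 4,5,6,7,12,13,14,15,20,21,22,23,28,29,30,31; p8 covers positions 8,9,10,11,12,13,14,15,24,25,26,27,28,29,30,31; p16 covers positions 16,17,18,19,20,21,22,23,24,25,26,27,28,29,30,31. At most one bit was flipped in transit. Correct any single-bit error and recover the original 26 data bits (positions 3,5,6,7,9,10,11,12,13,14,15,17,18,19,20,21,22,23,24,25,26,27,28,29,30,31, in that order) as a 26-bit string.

s1: b1⊕b3⊕b5⊕b7⊕b9⊕b11⊕b13⊕b15⊕b17⊕b19⊕b21⊕b23⊕b25⊕b27⊕b29⊕b31 = 1⊕1⊕0⊕0⊕0⊕1⊕1⊕0⊕0⊕0⊕0⊕1⊕1⊕1⊕1⊕0 = 0
s2: b2⊕b3⊕b6⊕b7⊕b10⊕b11⊕b14⊕b15⊕b18⊕b19⊕b22⊕b23⊕b26⊕b27⊕b30⊕b31 = 1⊕1⊕1⊕0⊕0⊕1⊕0⊕0⊕1⊕0⊕0⊕1⊕0⊕1⊕1⊕0 = 0
s4: b4⊕b5⊕b6⊕b7⊕b12⊕b13⊕b14⊕b15⊕b20⊕b21⊕b22⊕b23⊕b28⊕b29⊕b30⊕b31 = 1⊕0⊕1⊕0⊕1⊕1⊕0⊕0⊕0⊕0⊕0⊕1⊕1⊕1⊕1⊕0 = 0
s8: b8⊕b9⊕b10⊕b11⊕b12⊕b13⊕b14⊕b15⊕b24⊕b25⊕b26⊕b27⊕b28⊕b29⊕b30⊕b31 = 0⊕0⊕0⊕1⊕1⊕1⊕0⊕0⊕1⊕1⊕0⊕1⊕1⊕1⊕1⊕0 = 1
s16: b16⊕b17⊕b18⊕b19⊕b20⊕b21⊕b22⊕b23⊕b24⊕b25⊕b26⊕b27⊕b28⊕b29⊕b30⊕b31 = 1⊕0⊕1⊕0⊕0⊕0⊕0⊕1⊕1⊕1⊕0⊕1⊕1⊕1⊕1⊕0 = 1
Syndrome (s16...s1) = 11000 → position 24.
Flip bit 24: corrected codeword = 1111010000111001010000101011110
Data bits at positions 3,5,6,7,9,10,11,12,13,14,15,17,18,19,20,21,22,23,24,25,26,27,28,29,30,31: 10100011100010000101011110

10100011100010000101011110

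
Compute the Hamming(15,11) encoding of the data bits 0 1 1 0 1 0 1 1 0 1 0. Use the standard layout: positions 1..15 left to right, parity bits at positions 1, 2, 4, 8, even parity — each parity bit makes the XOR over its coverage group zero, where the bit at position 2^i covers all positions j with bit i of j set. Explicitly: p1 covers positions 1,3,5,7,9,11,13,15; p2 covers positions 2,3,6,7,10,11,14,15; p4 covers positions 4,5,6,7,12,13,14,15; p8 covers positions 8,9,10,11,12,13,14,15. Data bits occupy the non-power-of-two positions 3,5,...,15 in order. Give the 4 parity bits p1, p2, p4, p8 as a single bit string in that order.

Place data bits at non-power-of-two positions: b3=0, b5=1, b6=1, b7=0, b9=1, b10=0, b11=1, b12=1, b13=0, b14=1, b15=0.
p1 = XOR of data positions {3,5,7,9,11,13,15} = 0⊕1⊕0⊕1⊕1⊕0⊕0 = 1
p2 = XOR of data positions {3,6,7,10,11,14,15} = 0⊕1⊕0⊕0⊕1⊕1⊕0 = 1
p4 = XOR of data positions {5,6,7,12,13,14,15} = 1⊕1⊕0⊕1⊕0⊕1⊕0 = 0
p8 = XOR of data positions {9,10,11,12,13,14,15} = 1⊕0⊕1⊕1⊕0⊕1⊕0 = 0
Parity bits p1,p2,p4,p8 = 1100

1100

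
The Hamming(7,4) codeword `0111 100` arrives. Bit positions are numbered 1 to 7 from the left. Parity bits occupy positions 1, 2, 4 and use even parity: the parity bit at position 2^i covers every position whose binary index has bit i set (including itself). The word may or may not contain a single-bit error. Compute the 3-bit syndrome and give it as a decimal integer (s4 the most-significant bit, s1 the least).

s1: b1⊕b3⊕b5⊕b7 = 0⊕1⊕1⊕0 = 0
s2: b2⊕b3⊕b6⊕b7 = 1⊕1⊕0⊕0 = 0
s4: b4⊕b5⊕b6⊕b7 = 1⊕1⊕0⊕0 = 0
Syndrome (s4...s1) = 000 → position 0 (no error).

0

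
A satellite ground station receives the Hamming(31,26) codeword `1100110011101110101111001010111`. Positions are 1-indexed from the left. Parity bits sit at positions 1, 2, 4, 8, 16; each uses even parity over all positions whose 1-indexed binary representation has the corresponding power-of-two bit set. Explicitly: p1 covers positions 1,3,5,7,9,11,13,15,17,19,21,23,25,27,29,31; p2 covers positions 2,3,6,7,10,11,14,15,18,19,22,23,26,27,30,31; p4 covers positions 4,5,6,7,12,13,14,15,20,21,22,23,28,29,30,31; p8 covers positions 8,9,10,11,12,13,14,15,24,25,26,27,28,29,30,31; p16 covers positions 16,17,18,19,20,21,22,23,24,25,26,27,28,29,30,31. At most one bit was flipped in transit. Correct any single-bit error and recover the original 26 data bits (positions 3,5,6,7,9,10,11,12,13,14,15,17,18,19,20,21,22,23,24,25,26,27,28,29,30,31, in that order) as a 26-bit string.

s1: b1⊕b3⊕b5⊕b7⊕b9⊕b11⊕b13⊕b15⊕b17⊕b19⊕b21⊕b23⊕b25⊕b27⊕b29⊕b31 = 1⊕0⊕1⊕0⊕1⊕1⊕1⊕1⊕1⊕1⊕1⊕0⊕1⊕1⊕1⊕1 = 1
s2: b2⊕b3⊕b6⊕b7⊕b10⊕b11⊕b14⊕b15⊕b18⊕b19⊕b22⊕b23⊕b26⊕b27⊕b30⊕b31 = 1⊕0⊕1⊕0⊕1⊕1⊕1⊕1⊕0⊕1⊕1⊕0⊕0⊕1⊕1⊕1 = 1
s4: b4⊕b5⊕b6⊕b7⊕b12⊕b13⊕b14⊕b15⊕b20⊕b21⊕b22⊕b23⊕b28⊕b29⊕b30⊕b31 = 0⊕1⊕1⊕0⊕0⊕1⊕1⊕1⊕1⊕1⊕1⊕0⊕0⊕1⊕1⊕1 = 1
s8: b8⊕b9⊕b10⊕b11⊕b12⊕b13⊕b14⊕b15⊕b24⊕b25⊕b26⊕b27⊕b28⊕b29⊕b30⊕b31 = 0⊕1⊕1⊕1⊕0⊕1⊕1⊕1⊕0⊕1⊕0⊕1⊕0⊕1⊕1⊕1 = 1
s16: b16⊕b17⊕b18⊕b19⊕b20⊕b21⊕b22⊕b23⊕b24⊕b25⊕b26⊕b27⊕b28⊕b29⊕b30⊕b31 = 0⊕1⊕0⊕1⊕1⊕1⊕1⊕0⊕0⊕1⊕0⊕1⊕0⊕1⊕1⊕1 = 0
Syndrome (s16...s1) = 01111 → position 15.
Flip bit 15: corrected codeword = 1100110011101100101111001010111
Data bits at positions 3,5,6,7,9,10,11,12,13,14,15,17,18,19,20,21,22,23,24,25,26,27,28,29,30,31: 01101110110101111001010111

01101110110101111001010111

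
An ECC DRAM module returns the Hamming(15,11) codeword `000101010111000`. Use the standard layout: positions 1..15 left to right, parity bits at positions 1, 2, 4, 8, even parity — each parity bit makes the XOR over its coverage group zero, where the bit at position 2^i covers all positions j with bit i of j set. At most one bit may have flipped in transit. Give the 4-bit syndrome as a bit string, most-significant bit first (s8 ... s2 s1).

s1: b1⊕b3⊕b5⊕b7⊕b9⊕b11⊕b13⊕b15 = 0⊕0⊕0⊕0⊕0⊕1⊕0⊕0 = 1
s2: b2⊕b3⊕b6⊕b7⊕b10⊕b11⊕b14⊕b15 = 0⊕0⊕1⊕0⊕1⊕1⊕0⊕0 = 1
s4: b4⊕b5⊕b6⊕b7⊕b12⊕b13⊕b14⊕b15 = 1⊕0⊕1⊕0⊕1⊕0⊕0⊕0 = 1
s8: b8⊕b9⊕b10⊕b11⊕b12⊕b13⊕b14⊕b15 = 1⊕0⊕1⊕1⊕1⊕0⊕0⊕0 = 0
Syndrome (s8...s1) = 0111 → position 7.

0111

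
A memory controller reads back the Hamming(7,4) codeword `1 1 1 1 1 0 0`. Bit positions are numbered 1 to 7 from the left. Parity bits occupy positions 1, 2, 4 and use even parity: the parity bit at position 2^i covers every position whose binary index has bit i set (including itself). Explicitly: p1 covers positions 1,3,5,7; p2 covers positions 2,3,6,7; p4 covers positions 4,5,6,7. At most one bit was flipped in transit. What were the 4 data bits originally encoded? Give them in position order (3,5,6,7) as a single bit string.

1100

s1: b1⊕b3⊕b5⊕b7 = 1⊕1⊕1⊕0 = 1
s2: b2⊕b3⊕b6⊕b7 = 1⊕1⊕0⊕0 = 0
s4: b4⊕b5⊕b6⊕b7 = 1⊕1⊕0⊕0 = 0
Syndrome (s4...s1) = 001 → position 1.
Flip bit 1: corrected codeword = 0111100
Data bits at positions 3,5,6,7: 1100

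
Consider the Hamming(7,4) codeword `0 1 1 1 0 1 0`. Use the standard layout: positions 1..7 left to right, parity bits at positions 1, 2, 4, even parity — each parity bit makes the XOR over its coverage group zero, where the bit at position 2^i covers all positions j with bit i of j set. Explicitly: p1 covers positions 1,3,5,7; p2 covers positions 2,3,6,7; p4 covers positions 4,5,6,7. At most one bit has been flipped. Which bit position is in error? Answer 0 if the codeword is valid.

3

s1: b1⊕b3⊕b5⊕b7 = 0⊕1⊕0⊕0 = 1
s2: b2⊕b3⊕b6⊕b7 = 1⊕1⊕1⊕0 = 1
s4: b4⊕b5⊕b6⊕b7 = 1⊕0⊕1⊕0 = 0
Syndrome (s4...s1) = 011 → position 3.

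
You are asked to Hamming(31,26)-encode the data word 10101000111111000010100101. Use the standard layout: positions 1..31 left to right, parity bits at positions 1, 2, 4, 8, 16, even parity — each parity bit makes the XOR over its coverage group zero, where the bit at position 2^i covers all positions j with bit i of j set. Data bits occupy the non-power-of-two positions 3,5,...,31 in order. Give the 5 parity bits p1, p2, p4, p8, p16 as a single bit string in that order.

00001

Place data bits at non-power-of-two positions: b3=1, b5=0, b6=1, b7=0, b9=1, b10=0, b11=0, b12=0, b13=1, b14=1, b15=1, b17=1, b18=1, b19=1, b20=0, b21=0, b22=0, b23=0, b24=1, b25=0, b26=1, b27=0, b28=0, b29=1, b30=0, b31=1.
p1 = XOR of data positions {3,5,7,9,11,13,15,17,19,21,23,25,27,29,31} = 1⊕0⊕0⊕1⊕0⊕1⊕1⊕1⊕1⊕0⊕0⊕0⊕0⊕1⊕1 = 0
p2 = XOR of data positions {3,6,7,10,11,14,15,18,19,22,23,26,27,30,31} = 1⊕1⊕0⊕0⊕0⊕1⊕1⊕1⊕1⊕0⊕0⊕1⊕0⊕0⊕1 = 0
p4 = XOR of data positions {5,6,7,12,13,14,15,20,21,22,23,28,29,30,31} = 0⊕1⊕0⊕0⊕1⊕1⊕1⊕0⊕0⊕0⊕0⊕0⊕1⊕0⊕1 = 0
p8 = XOR of data positions {9,10,11,12,13,14,15,24,25,26,27,28,29,30,31} = 1⊕0⊕0⊕0⊕1⊕1⊕1⊕1⊕0⊕1⊕0⊕0⊕1⊕0⊕1 = 0
p16 = XOR of data positions {17,18,19,20,21,22,23,24,25,26,27,28,29,30,31} = 1⊕1⊕1⊕0⊕0⊕0⊕0⊕1⊕0⊕1⊕0⊕0⊕1⊕0⊕1 = 1
Parity bits p1,p2,p4,p8,p16 = 00001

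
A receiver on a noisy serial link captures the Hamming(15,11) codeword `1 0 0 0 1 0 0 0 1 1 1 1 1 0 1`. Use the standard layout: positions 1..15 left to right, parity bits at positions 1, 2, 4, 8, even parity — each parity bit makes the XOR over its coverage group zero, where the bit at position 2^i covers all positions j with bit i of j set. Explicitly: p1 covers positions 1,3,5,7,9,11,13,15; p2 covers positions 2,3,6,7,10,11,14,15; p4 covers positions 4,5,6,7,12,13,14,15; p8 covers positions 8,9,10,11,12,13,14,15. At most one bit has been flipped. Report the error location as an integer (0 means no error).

2

s1: b1⊕b3⊕b5⊕b7⊕b9⊕b11⊕b13⊕b15 = 1⊕0⊕1⊕0⊕1⊕1⊕1⊕1 = 0
s2: b2⊕b3⊕b6⊕b7⊕b10⊕b11⊕b14⊕b15 = 0⊕0⊕0⊕0⊕1⊕1⊕0⊕1 = 1
s4: b4⊕b5⊕b6⊕b7⊕b12⊕b13⊕b14⊕b15 = 0⊕1⊕0⊕0⊕1⊕1⊕0⊕1 = 0
s8: b8⊕b9⊕b10⊕b11⊕b12⊕b13⊕b14⊕b15 = 0⊕1⊕1⊕1⊕1⊕1⊕0⊕1 = 0
Syndrome (s8...s1) = 0010 → position 2.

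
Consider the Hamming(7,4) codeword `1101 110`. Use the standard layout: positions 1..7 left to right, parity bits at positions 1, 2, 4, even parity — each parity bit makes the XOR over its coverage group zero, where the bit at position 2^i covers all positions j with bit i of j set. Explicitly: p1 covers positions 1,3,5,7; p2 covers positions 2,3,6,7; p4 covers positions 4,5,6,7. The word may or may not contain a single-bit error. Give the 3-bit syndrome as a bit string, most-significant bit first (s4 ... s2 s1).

100

s1: b1⊕b3⊕b5⊕b7 = 1⊕0⊕1⊕0 = 0
s2: b2⊕b3⊕b6⊕b7 = 1⊕0⊕1⊕0 = 0
s4: b4⊕b5⊕b6⊕b7 = 1⊕1⊕1⊕0 = 1
Syndrome (s4...s1) = 100 → position 4.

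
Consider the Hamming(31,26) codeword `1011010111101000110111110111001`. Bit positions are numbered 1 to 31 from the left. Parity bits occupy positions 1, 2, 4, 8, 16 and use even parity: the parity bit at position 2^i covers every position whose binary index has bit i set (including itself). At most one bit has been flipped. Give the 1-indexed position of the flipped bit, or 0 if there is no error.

20

s1: b1⊕b3⊕b5⊕b7⊕b9⊕b11⊕b13⊕b15⊕b17⊕b19⊕b21⊕b23⊕b25⊕b27⊕b29⊕b31 = 1⊕1⊕0⊕0⊕1⊕1⊕1⊕0⊕1⊕0⊕1⊕1⊕0⊕1⊕0⊕1 = 0
s2: b2⊕b3⊕b6⊕b7⊕b10⊕b11⊕b14⊕b15⊕b18⊕b19⊕b22⊕b23⊕b26⊕b27⊕b30⊕b31 = 0⊕1⊕1⊕0⊕1⊕1⊕0⊕0⊕1⊕0⊕1⊕1⊕1⊕1⊕0⊕1 = 0
s4: b4⊕b5⊕b6⊕b7⊕b12⊕b13⊕b14⊕b15⊕b20⊕b21⊕b22⊕b23⊕b28⊕b29⊕b30⊕b31 = 1⊕0⊕1⊕0⊕0⊕1⊕0⊕0⊕1⊕1⊕1⊕1⊕1⊕0⊕0⊕1 = 1
s8: b8⊕b9⊕b10⊕b11⊕b12⊕b13⊕b14⊕b15⊕b24⊕b25⊕b26⊕b27⊕b28⊕b29⊕b30⊕b31 = 1⊕1⊕1⊕1⊕0⊕1⊕0⊕0⊕1⊕0⊕1⊕1⊕1⊕0⊕0⊕1 = 0
s16: b16⊕b17⊕b18⊕b19⊕b20⊕b21⊕b22⊕b23⊕b24⊕b25⊕b26⊕b27⊕b28⊕b29⊕b30⊕b31 = 0⊕1⊕1⊕0⊕1⊕1⊕1⊕1⊕1⊕0⊕1⊕1⊕1⊕0⊕0⊕1 = 1
Syndrome (s16...s1) = 10100 → position 20.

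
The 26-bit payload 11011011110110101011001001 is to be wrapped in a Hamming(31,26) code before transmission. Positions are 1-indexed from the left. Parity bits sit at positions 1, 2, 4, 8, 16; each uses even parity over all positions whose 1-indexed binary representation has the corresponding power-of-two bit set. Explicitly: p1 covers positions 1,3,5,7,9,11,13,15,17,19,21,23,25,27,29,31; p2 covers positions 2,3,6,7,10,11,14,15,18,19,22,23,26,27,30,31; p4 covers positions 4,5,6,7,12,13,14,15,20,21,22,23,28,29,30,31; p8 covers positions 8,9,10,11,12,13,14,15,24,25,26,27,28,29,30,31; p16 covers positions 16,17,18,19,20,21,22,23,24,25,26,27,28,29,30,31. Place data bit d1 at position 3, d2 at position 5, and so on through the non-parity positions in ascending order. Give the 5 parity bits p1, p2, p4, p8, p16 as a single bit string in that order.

Place data bits at non-power-of-two positions: b3=1, b5=1, b6=0, b7=1, b9=1, b10=0, b11=1, b12=1, b13=1, b14=1, b15=0, b17=1, b18=1, b19=0, b20=1, b21=0, b22=1, b23=0, b24=1, b25=1, b26=0, b27=0, b28=1, b29=0, b30=0, b31=1.
p1 = XOR of data positions {3,5,7,9,11,13,15,17,19,21,23,25,27,29,31} = 1⊕1⊕1⊕1⊕1⊕1⊕0⊕1⊕0⊕0⊕0⊕1⊕0⊕0⊕1 = 1
p2 = XOR of data positions {3,6,7,10,11,14,15,18,19,22,23,26,27,30,31} = 1⊕0⊕1⊕0⊕1⊕1⊕0⊕1⊕0⊕1⊕0⊕0⊕0⊕0⊕1 = 1
p4 = XOR of data positions {5,6,7,12,13,14,15,20,21,22,23,28,29,30,31} = 1⊕0⊕1⊕1⊕1⊕1⊕0⊕1⊕0⊕1⊕0⊕1⊕0⊕0⊕1 = 1
p8 = XOR of data positions {9,10,11,12,13,14,15,24,25,26,27,28,29,30,31} = 1⊕0⊕1⊕1⊕1⊕1⊕0⊕1⊕1⊕0⊕0⊕1⊕0⊕0⊕1 = 1
p16 = XOR of data positions {17,18,19,20,21,22,23,24,25,26,27,28,29,30,31} = 1⊕1⊕0⊕1⊕0⊕1⊕0⊕1⊕1⊕0⊕0⊕1⊕0⊕0⊕1 = 0
Parity bits p1,p2,p4,p8,p16 = 11110

11110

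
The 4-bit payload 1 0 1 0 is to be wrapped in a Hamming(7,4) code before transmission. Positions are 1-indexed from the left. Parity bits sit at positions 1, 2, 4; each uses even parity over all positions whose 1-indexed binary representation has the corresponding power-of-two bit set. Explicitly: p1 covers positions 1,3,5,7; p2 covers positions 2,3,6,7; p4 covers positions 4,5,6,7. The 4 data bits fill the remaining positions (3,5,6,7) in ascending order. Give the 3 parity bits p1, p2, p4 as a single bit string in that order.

Place data bits at non-power-of-two positions: b3=1, b5=0, b6=1, b7=0.
p1 = XOR of data positions {3,5,7} = 1⊕0⊕0 = 1
p2 = XOR of data positions {3,6,7} = 1⊕1⊕0 = 0
p4 = XOR of data positions {5,6,7} = 0⊕1⊕0 = 1
Parity bits p1,p2,p4 = 101

101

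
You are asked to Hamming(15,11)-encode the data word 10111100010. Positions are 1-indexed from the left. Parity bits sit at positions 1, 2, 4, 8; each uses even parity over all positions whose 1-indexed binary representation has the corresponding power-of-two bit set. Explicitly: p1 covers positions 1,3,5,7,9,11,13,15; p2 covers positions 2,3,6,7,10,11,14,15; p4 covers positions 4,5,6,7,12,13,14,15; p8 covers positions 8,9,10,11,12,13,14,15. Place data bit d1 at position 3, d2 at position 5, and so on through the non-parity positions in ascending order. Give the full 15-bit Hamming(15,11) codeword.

111101111100010

Place data bits at non-power-of-two positions: b3=1, b5=0, b6=1, b7=1, b9=1, b10=1, b11=0, b12=0, b13=0, b14=1, b15=0.
p1 = XOR of data positions {3,5,7,9,11,13,15} = 1⊕0⊕1⊕1⊕0⊕0⊕0 = 1
p2 = XOR of data positions {3,6,7,10,11,14,15} = 1⊕1⊕1⊕1⊕0⊕1⊕0 = 1
p4 = XOR of data positions {5,6,7,12,13,14,15} = 0⊕1⊕1⊕0⊕0⊕1⊕0 = 1
p8 = XOR of data positions {9,10,11,12,13,14,15} = 1⊕1⊕0⊕0⊕0⊕1⊕0 = 1
Codeword b1..b15 = 111101111100010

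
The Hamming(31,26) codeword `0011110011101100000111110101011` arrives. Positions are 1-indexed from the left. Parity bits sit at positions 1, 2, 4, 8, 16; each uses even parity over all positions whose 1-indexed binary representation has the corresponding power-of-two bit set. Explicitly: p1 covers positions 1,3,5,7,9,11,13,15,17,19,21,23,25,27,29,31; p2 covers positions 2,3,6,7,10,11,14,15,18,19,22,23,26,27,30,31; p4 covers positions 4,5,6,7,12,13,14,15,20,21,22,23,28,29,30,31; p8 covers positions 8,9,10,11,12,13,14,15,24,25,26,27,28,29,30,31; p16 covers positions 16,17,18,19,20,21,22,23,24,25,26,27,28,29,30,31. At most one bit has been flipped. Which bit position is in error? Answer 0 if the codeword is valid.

s1: b1⊕b3⊕b5⊕b7⊕b9⊕b11⊕b13⊕b15⊕b17⊕b19⊕b21⊕b23⊕b25⊕b27⊕b29⊕b31 = 0⊕1⊕1⊕0⊕1⊕1⊕1⊕0⊕0⊕0⊕1⊕1⊕0⊕0⊕0⊕1 = 0
s2: b2⊕b3⊕b6⊕b7⊕b10⊕b11⊕b14⊕b15⊕b18⊕b19⊕b22⊕b23⊕b26⊕b27⊕b30⊕b31 = 0⊕1⊕1⊕0⊕1⊕1⊕1⊕0⊕0⊕0⊕1⊕1⊕1⊕0⊕1⊕1 = 0
s4: b4⊕b5⊕b6⊕b7⊕b12⊕b13⊕b14⊕b15⊕b20⊕b21⊕b22⊕b23⊕b28⊕b29⊕b30⊕b31 = 1⊕1⊕1⊕0⊕0⊕1⊕1⊕0⊕1⊕1⊕1⊕1⊕1⊕0⊕1⊕1 = 0
s8: b8⊕b9⊕b10⊕b11⊕b12⊕b13⊕b14⊕b15⊕b24⊕b25⊕b26⊕b27⊕b28⊕b29⊕b30⊕b31 = 0⊕1⊕1⊕1⊕0⊕1⊕1⊕0⊕1⊕0⊕1⊕0⊕1⊕0⊕1⊕1 = 0
s16: b16⊕b17⊕b18⊕b19⊕b20⊕b21⊕b22⊕b23⊕b24⊕b25⊕b26⊕b27⊕b28⊕b29⊕b30⊕b31 = 0⊕0⊕0⊕0⊕1⊕1⊕1⊕1⊕1⊕0⊕1⊕0⊕1⊕0⊕1⊕1 = 1
Syndrome (s16...s1) = 10000 → position 16.

16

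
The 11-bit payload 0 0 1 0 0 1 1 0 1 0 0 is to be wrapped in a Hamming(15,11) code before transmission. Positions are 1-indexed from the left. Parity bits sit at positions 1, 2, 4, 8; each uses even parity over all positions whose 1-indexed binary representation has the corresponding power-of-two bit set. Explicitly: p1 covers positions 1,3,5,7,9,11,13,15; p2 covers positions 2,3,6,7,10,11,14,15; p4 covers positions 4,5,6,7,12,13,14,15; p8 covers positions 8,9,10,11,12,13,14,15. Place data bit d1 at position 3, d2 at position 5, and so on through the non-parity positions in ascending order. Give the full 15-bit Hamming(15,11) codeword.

Place data bits at non-power-of-two positions: b3=0, b5=0, b6=1, b7=0, b9=0, b10=1, b11=1, b12=0, b13=1, b14=0, b15=0.
p1 = XOR of data positions {3,5,7,9,11,13,15} = 0⊕0⊕0⊕0⊕1⊕1⊕0 = 0
p2 = XOR of data positions {3,6,7,10,11,14,15} = 0⊕1⊕0⊕1⊕1⊕0⊕0 = 1
p4 = XOR of data positions {5,6,7,12,13,14,15} = 0⊕1⊕0⊕0⊕1⊕0⊕0 = 0
p8 = XOR of data positions {9,10,11,12,13,14,15} = 0⊕1⊕1⊕0⊕1⊕0⊕0 = 1
Codeword b1..b15 = 010001010110100

010001010110100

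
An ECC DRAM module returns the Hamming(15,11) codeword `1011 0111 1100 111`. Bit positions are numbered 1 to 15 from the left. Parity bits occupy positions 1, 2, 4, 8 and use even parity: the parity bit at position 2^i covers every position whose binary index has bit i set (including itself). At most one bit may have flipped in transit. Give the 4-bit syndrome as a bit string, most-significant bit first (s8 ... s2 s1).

0000

s1: b1⊕b3⊕b5⊕b7⊕b9⊕b11⊕b13⊕b15 = 1⊕1⊕0⊕1⊕1⊕0⊕1⊕1 = 0
s2: b2⊕b3⊕b6⊕b7⊕b10⊕b11⊕b14⊕b15 = 0⊕1⊕1⊕1⊕1⊕0⊕1⊕1 = 0
s4: b4⊕b5⊕b6⊕b7⊕b12⊕b13⊕b14⊕b15 = 1⊕0⊕1⊕1⊕0⊕1⊕1⊕1 = 0
s8: b8⊕b9⊕b10⊕b11⊕b12⊕b13⊕b14⊕b15 = 1⊕1⊕1⊕0⊕0⊕1⊕1⊕1 = 0
Syndrome (s8...s1) = 0000 → position 0 (no error).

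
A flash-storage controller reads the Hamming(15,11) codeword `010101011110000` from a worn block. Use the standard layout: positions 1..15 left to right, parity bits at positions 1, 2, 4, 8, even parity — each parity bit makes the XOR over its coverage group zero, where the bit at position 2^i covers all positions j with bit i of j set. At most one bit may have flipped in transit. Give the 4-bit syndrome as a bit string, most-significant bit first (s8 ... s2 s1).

s1: b1⊕b3⊕b5⊕b7⊕b9⊕b11⊕b13⊕b15 = 0⊕0⊕0⊕0⊕1⊕1⊕0⊕0 = 0
s2: b2⊕b3⊕b6⊕b7⊕b10⊕b11⊕b14⊕b15 = 1⊕0⊕1⊕0⊕1⊕1⊕0⊕0 = 0
s4: b4⊕b5⊕b6⊕b7⊕b12⊕b13⊕b14⊕b15 = 1⊕0⊕1⊕0⊕0⊕0⊕0⊕0 = 0
s8: b8⊕b9⊕b10⊕b11⊕b12⊕b13⊕b14⊕b15 = 1⊕1⊕1⊕1⊕0⊕0⊕0⊕0 = 0
Syndrome (s8...s1) = 0000 → position 0 (no error).

0000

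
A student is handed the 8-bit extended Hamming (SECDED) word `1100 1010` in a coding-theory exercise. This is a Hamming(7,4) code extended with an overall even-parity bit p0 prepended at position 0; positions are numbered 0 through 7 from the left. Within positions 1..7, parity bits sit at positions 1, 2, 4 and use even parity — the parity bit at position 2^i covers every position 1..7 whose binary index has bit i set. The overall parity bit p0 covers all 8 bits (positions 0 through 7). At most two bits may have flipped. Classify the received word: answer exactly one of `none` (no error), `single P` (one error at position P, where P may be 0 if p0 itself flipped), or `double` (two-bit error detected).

double

s1: b1⊕b3⊕b5⊕b7 = 1⊕0⊕0⊕0 = 1
s2: b2⊕b3⊕b6⊕b7 = 0⊕0⊕1⊕0 = 1
s4: b4⊕b5⊕b6⊕b7 = 1⊕0⊕1⊕0 = 0
Syndrome (s4...s1) = 011 → position 3.
Overall parity (XOR of all 8 bits, including p0): 1⊕1⊕0⊕0⊕1⊕0⊕1⊕0 = 0
Overall=0, syndrome position=3 → double-bit error detected (uncorrectable).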